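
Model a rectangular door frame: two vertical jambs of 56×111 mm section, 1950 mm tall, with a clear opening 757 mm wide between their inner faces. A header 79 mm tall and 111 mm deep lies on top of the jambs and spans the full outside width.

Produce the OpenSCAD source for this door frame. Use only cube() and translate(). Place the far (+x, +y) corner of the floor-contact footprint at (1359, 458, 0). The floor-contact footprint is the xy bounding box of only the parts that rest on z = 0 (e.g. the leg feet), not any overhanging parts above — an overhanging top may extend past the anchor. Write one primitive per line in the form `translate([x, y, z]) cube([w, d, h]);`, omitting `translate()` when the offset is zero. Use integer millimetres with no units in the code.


translate([490, 347, 0]) cube([56, 111, 1950]);
translate([1303, 347, 0]) cube([56, 111, 1950]);
translate([490, 347, 1950]) cube([869, 111, 79]);


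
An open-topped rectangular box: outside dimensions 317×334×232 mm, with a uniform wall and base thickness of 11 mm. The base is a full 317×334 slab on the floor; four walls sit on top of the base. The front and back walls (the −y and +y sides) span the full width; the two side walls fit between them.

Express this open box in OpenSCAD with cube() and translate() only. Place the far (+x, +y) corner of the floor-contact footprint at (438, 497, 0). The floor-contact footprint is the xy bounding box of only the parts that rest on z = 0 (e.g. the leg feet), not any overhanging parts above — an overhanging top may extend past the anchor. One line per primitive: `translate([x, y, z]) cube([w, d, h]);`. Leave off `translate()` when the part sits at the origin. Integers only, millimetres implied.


translate([121, 163, 0]) cube([317, 334, 11]);
translate([121, 163, 11]) cube([317, 11, 221]);
translate([121, 486, 11]) cube([317, 11, 221]);
translate([121, 174, 11]) cube([11, 312, 221]);
translate([427, 174, 11]) cube([11, 312, 221]);


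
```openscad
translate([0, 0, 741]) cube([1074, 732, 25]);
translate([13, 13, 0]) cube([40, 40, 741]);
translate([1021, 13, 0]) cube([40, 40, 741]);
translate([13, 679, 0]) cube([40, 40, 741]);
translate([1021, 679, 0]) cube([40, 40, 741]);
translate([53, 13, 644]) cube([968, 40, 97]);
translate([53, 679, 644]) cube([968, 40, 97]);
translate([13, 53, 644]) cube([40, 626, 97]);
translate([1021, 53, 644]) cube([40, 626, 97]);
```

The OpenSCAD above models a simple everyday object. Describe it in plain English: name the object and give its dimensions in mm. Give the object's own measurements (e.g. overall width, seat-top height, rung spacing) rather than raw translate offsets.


A table: top 1074 mm (x) × 732 mm (y), 25 mm thick, upper face at z = 766 mm, on four 40×40 mm square legs, each inset 13 mm from the nearest pair of top edges from z = 0 to the bottom of the top. Four apron rails, 40 mm thick and 97 mm tall, run between adjacent legs with their top edges flush with the underside of the top and their outer faces flush with the legs' outer faces.


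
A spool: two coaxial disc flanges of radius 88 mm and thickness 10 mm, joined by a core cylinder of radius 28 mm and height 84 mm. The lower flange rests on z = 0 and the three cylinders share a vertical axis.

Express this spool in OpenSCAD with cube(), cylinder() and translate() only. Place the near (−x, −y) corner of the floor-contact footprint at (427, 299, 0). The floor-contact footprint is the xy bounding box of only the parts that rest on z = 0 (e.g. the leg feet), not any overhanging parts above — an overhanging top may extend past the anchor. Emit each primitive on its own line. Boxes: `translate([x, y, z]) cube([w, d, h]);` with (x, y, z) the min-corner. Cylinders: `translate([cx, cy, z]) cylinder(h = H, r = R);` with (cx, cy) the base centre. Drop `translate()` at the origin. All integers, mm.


translate([515, 387, 0]) cylinder(h = 10, r = 88);
translate([515, 387, 10]) cylinder(h = 84, r = 28);
translate([515, 387, 94]) cylinder(h = 10, r = 88);


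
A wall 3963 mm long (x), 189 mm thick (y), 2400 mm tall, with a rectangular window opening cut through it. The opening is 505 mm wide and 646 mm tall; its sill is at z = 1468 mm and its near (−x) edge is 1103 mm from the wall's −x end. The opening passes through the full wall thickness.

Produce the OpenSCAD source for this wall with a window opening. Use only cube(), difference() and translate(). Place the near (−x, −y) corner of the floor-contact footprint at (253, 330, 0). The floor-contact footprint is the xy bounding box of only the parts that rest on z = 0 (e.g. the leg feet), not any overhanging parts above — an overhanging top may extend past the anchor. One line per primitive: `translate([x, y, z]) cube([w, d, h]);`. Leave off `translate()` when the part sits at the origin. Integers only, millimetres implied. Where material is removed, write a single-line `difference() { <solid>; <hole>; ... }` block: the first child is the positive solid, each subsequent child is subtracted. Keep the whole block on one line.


difference() { translate([253, 330, 0]) cube([3963, 189, 2400]); translate([1356, 330, 1468]) cube([505, 189, 646]); }


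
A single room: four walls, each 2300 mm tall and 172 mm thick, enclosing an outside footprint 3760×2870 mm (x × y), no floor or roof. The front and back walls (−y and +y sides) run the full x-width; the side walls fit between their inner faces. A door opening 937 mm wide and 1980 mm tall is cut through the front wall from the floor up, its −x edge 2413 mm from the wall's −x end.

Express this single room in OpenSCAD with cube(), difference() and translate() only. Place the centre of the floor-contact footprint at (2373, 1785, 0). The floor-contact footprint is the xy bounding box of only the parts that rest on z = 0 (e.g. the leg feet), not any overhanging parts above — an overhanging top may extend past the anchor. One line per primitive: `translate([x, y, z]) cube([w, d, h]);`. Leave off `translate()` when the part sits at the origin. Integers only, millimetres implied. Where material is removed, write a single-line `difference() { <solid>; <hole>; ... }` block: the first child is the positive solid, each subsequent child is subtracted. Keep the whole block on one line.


difference() { translate([493, 350, 0]) cube([3760, 172, 2300]); translate([2906, 350, 0]) cube([937, 172, 1980]); }
translate([493, 3048, 0]) cube([3760, 172, 2300]);
translate([493, 522, 0]) cube([172, 2526, 2300]);
translate([4081, 522, 0]) cube([172, 2526, 2300]);


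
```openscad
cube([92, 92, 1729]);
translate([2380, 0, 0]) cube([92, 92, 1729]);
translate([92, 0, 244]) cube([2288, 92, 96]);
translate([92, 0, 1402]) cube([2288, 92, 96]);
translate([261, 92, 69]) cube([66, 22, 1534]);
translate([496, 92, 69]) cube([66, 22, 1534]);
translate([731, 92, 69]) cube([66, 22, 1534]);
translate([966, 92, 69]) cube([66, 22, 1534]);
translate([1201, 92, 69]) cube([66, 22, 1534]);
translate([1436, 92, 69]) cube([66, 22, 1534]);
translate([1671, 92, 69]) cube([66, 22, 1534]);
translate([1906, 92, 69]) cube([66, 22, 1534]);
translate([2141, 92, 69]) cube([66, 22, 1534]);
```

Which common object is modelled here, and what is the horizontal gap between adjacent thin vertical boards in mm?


A fence section. The picket gap is 169 mm.

Two posts, two rails, 9 pickets — a fence section. Span 2288 mm holds 9 pickets of 66 mm with 10 equal gaps: ⌊(2288 − 9·66) / 10⌋ = 169 mm.


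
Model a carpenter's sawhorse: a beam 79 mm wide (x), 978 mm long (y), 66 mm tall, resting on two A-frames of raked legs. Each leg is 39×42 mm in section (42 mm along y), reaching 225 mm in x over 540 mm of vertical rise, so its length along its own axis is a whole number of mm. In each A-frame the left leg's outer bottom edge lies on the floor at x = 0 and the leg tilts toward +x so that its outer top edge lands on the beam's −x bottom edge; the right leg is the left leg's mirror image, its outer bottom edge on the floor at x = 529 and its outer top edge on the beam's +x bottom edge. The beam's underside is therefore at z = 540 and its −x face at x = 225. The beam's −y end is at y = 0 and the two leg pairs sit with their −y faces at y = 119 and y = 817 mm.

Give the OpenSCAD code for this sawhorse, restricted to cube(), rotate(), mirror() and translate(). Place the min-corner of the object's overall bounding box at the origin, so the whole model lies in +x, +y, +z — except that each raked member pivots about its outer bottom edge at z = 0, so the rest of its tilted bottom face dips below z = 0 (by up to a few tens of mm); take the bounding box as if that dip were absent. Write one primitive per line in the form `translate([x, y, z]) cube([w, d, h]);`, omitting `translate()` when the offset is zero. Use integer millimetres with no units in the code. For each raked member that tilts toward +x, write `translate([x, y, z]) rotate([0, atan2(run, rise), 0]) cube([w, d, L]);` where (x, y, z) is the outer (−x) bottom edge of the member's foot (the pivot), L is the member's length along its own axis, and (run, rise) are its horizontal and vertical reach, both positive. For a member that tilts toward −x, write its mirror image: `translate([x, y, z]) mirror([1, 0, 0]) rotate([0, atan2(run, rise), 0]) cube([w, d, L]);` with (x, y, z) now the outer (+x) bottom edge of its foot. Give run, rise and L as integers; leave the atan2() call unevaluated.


translate([225, 0, 540]) cube([79, 978, 66]);
translate([0, 119, 0]) rotate([0, atan2(225, 540), 0]) cube([39, 42, 585]);
translate([529, 119, 0]) mirror([1, 0, 0]) rotate([0, atan2(225, 540), 0]) cube([39, 42, 585]);
translate([0, 817, 0]) rotate([0, atan2(225, 540), 0]) cube([39, 42, 585]);
translate([529, 817, 0]) mirror([1, 0, 0]) rotate([0, atan2(225, 540), 0]) cube([39, 42, 585]);


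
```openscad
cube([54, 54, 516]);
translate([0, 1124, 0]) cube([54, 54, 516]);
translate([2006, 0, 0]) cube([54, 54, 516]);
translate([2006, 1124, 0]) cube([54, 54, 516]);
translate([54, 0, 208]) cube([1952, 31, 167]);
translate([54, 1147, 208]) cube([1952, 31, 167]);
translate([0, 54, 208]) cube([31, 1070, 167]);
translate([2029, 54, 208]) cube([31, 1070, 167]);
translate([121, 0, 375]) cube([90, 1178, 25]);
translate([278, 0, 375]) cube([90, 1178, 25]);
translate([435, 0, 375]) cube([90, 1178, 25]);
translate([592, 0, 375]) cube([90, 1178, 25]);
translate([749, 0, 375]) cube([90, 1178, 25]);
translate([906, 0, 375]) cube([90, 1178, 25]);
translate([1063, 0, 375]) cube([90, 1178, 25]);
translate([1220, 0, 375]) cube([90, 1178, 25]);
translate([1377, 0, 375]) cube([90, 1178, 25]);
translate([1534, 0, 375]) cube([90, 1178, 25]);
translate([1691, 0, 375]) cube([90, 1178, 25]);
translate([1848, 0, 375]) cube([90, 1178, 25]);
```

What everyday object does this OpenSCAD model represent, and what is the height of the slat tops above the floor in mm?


A bed frame. The slat-top height is 400 mm.

Four posts, four rails, and a row of slats — a bed frame. Slats sit on the rails at z = 208 + 167 = 375; with slat thickness 25, the top is 400 mm.


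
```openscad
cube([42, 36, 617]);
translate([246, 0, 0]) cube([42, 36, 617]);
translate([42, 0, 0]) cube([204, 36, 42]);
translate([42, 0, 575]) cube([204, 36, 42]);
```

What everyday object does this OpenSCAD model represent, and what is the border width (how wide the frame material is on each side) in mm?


A picture frame. The border width is 42 mm.

Four thin pieces enclosing a rectangular opening — a picture frame. The two full-height stiles are 617 mm tall; the top rail sits at z = 575 and is 42 mm tall, so the border above the opening is 617 − 575 = 42 mm, matching the stile x-width.


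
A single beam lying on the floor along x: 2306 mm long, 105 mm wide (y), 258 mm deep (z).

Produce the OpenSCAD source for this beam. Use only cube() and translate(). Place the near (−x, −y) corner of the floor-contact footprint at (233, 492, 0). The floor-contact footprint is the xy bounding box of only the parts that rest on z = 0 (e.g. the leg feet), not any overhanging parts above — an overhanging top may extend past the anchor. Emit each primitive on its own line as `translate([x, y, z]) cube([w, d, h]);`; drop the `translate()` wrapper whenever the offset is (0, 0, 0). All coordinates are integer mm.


translate([233, 492, 0]) cube([2306, 105, 258]);


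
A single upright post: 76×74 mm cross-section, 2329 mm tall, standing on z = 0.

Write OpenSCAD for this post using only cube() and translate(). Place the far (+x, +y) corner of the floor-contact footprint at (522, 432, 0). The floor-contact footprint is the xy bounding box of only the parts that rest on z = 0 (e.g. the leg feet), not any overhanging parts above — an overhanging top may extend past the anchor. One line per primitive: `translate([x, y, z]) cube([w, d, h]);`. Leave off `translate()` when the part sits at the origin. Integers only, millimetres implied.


translate([446, 358, 0]) cube([76, 74, 2329]);


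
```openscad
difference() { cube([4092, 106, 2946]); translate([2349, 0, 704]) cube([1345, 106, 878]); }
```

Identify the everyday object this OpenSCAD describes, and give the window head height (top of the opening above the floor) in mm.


A wall with a window opening. The window head height is 1582 mm.

A wall with a rectangular opening subtracted — a window. Sill at z = 704, opening 878 mm tall, so the head is at 704 + 878 = 1582 mm.


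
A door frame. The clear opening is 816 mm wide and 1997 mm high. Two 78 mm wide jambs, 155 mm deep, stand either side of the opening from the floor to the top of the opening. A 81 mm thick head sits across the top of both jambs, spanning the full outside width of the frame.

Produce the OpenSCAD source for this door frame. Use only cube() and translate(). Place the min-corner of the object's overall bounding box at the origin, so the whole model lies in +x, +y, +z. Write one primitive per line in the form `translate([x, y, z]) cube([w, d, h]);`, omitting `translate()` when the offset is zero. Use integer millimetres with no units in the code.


cube([78, 155, 1997]);
translate([894, 0, 0]) cube([78, 155, 1997]);
translate([0, 0, 1997]) cube([972, 155, 81]);


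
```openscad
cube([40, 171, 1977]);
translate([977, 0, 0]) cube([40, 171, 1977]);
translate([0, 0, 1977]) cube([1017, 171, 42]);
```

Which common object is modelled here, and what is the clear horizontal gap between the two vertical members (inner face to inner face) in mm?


A door frame. The clear opening width is 937 mm.

Two 1977 mm tall posts with a header on top — a door frame. The left jamb is 40 mm wide at x = 0; the right jamb starts at x = 977. The clear opening is 977 − 40 = 937 mm.


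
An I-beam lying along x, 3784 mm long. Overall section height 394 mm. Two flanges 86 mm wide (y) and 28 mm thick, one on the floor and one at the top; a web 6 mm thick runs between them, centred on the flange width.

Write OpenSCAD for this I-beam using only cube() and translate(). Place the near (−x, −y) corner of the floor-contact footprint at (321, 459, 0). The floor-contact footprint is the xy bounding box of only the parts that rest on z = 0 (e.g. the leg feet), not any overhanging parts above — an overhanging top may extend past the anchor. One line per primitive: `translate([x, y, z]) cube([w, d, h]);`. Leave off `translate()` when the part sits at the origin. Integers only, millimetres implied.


translate([321, 459, 0]) cube([3784, 86, 28]);
translate([321, 499, 28]) cube([3784, 6, 338]);
translate([321, 459, 366]) cube([3784, 86, 28]);


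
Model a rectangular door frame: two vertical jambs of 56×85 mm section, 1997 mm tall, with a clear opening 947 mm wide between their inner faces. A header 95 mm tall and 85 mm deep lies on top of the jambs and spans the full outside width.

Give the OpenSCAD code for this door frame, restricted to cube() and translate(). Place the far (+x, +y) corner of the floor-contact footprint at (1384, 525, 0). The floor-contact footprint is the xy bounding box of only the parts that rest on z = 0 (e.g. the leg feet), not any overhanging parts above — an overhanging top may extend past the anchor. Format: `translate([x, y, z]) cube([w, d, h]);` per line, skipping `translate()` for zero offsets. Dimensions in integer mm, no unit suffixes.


translate([325, 440, 0]) cube([56, 85, 1997]);
translate([1328, 440, 0]) cube([56, 85, 1997]);
translate([325, 440, 1997]) cube([1059, 85, 95]);


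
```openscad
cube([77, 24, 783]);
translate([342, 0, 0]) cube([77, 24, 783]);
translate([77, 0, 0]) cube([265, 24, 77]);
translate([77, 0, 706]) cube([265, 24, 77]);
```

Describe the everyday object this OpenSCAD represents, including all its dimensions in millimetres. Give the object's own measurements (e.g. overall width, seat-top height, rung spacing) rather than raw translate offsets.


A rectangular picture frame lying in the x–z plane (depth along y). The opening is 265 mm wide (x) by 629 mm tall (z), surrounded by a border 77 mm wide on all four sides. The frame is 24 mm deep and is made of two full-height vertical stiles with two horizontal rails fitted between them.


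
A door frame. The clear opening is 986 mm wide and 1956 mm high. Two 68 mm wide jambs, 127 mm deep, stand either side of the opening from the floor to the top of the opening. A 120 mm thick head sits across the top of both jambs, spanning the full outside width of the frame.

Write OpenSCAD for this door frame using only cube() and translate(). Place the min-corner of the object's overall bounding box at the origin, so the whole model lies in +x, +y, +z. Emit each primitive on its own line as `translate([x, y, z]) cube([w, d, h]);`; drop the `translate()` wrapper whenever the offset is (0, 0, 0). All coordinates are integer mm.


cube([68, 127, 1956]);
translate([1054, 0, 0]) cube([68, 127, 1956]);
translate([0, 0, 1956]) cube([1122, 127, 120]);


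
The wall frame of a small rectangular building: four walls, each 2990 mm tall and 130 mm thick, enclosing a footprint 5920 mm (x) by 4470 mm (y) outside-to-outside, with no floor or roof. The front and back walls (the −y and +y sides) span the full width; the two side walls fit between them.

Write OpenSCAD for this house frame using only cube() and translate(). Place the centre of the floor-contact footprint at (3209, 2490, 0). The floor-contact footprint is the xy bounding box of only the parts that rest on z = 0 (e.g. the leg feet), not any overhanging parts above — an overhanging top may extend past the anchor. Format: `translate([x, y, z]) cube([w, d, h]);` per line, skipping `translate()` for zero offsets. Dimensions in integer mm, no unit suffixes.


translate([249, 255, 0]) cube([5920, 130, 2990]);
translate([249, 4595, 0]) cube([5920, 130, 2990]);
translate([249, 385, 0]) cube([130, 4210, 2990]);
translate([6039, 385, 0]) cube([130, 4210, 2990]);


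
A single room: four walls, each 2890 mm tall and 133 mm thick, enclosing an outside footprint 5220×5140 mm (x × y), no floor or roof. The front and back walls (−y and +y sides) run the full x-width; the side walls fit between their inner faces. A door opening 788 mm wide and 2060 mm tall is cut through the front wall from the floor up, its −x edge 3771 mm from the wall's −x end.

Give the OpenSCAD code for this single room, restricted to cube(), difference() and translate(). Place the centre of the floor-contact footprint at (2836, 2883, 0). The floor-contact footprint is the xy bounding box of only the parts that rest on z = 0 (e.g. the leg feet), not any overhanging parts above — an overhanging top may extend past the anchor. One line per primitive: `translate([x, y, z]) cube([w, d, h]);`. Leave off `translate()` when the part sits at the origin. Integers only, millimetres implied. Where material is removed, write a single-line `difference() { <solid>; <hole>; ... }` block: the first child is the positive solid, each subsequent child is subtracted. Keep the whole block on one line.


difference() { translate([226, 313, 0]) cube([5220, 133, 2890]); translate([3997, 313, 0]) cube([788, 133, 2060]); }
translate([226, 5320, 0]) cube([5220, 133, 2890]);
translate([226, 446, 0]) cube([133, 4874, 2890]);
translate([5313, 446, 0]) cube([133, 4874, 2890]);


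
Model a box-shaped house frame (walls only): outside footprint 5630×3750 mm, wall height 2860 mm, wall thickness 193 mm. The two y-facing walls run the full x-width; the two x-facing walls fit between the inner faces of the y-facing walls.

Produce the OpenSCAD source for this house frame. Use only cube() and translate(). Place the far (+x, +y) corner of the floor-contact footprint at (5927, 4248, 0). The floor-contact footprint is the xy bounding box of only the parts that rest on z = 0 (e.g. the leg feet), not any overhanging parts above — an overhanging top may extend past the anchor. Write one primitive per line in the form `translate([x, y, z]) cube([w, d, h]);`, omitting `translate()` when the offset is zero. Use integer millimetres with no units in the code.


translate([297, 498, 0]) cube([5630, 193, 2860]);
translate([297, 4055, 0]) cube([5630, 193, 2860]);
translate([297, 691, 0]) cube([193, 3364, 2860]);
translate([5734, 691, 0]) cube([193, 3364, 2860]);


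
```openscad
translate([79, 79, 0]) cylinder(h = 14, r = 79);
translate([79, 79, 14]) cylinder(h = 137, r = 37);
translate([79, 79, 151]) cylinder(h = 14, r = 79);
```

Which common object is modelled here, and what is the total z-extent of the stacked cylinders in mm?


A spool. The overall height is 165 mm.

Three coaxial cylinders, large–small–large — a spool. Two 14 mm flanges and a 137 mm core give 14 + 137 + 14 = 165 mm.


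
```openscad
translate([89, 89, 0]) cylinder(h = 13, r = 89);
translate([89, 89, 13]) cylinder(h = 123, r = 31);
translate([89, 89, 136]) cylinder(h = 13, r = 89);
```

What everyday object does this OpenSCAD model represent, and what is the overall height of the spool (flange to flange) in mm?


A spool. The overall height is 149 mm.

Three coaxial cylinders, large–small–large — a spool. Two 13 mm flanges and a 123 mm core give 13 + 123 + 13 = 149 mm.


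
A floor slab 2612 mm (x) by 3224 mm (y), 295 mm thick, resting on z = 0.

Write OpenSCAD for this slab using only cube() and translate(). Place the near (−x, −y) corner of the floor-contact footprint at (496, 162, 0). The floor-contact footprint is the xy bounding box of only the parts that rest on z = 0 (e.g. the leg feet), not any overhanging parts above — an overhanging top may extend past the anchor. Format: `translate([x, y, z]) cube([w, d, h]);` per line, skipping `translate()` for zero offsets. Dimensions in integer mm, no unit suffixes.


translate([496, 162, 0]) cube([2612, 3224, 295]);


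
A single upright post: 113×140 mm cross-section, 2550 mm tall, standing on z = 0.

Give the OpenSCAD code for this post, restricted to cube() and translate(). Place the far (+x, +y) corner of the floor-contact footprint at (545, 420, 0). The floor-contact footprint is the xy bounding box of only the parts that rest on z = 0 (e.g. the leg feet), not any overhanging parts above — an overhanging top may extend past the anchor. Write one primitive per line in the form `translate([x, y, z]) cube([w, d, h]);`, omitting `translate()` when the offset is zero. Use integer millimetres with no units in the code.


translate([432, 280, 0]) cube([113, 140, 2550]);


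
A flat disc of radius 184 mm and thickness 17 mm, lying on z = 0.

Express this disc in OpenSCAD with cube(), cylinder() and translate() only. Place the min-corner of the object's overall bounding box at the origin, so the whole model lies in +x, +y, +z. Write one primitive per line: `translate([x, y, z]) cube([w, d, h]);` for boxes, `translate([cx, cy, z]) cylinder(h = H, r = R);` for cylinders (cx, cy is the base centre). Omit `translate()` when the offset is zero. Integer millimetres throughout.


translate([184, 184, 0]) cylinder(h = 17, r = 184);


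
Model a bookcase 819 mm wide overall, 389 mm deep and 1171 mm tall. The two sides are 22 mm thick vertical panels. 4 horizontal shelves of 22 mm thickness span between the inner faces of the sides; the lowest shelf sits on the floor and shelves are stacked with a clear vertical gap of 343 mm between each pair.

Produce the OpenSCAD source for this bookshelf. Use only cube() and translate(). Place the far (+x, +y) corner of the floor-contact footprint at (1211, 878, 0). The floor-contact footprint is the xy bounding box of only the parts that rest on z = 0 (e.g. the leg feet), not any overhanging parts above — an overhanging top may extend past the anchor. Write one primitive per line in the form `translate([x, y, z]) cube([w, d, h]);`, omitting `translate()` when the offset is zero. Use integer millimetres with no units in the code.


translate([392, 489, 0]) cube([22, 389, 1171]);
translate([1189, 489, 0]) cube([22, 389, 1171]);
translate([414, 489, 0]) cube([775, 389, 22]);
translate([414, 489, 365]) cube([775, 389, 22]);
translate([414, 489, 730]) cube([775, 389, 22]);
translate([414, 489, 1095]) cube([775, 389, 22]);


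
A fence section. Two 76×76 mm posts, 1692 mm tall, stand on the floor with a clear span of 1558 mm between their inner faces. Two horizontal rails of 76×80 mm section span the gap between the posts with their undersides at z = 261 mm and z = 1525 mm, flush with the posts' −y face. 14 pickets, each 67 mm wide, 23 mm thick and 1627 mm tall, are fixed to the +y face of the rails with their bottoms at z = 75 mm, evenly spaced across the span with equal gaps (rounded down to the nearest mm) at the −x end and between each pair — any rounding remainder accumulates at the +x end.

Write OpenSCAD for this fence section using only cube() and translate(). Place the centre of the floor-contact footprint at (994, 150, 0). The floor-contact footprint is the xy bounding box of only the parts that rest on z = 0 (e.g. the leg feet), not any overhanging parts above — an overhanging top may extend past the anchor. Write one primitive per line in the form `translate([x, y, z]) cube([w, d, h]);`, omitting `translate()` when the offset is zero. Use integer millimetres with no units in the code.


translate([139, 112, 0]) cube([76, 76, 1692]);
translate([1773, 112, 0]) cube([76, 76, 1692]);
translate([215, 112, 261]) cube([1558, 76, 80]);
translate([215, 112, 1525]) cube([1558, 76, 80]);
translate([256, 188, 75]) cube([67, 23, 1627]);
translate([364, 188, 75]) cube([67, 23, 1627]);
translate([472, 188, 75]) cube([67, 23, 1627]);
translate([580, 188, 75]) cube([67, 23, 1627]);
translate([688, 188, 75]) cube([67, 23, 1627]);
translate([796, 188, 75]) cube([67, 23, 1627]);
translate([904, 188, 75]) cube([67, 23, 1627]);
translate([1012, 188, 75]) cube([67, 23, 1627]);
translate([1120, 188, 75]) cube([67, 23, 1627]);
translate([1228, 188, 75]) cube([67, 23, 1627]);
translate([1336, 188, 75]) cube([67, 23, 1627]);
translate([1444, 188, 75]) cube([67, 23, 1627]);
translate([1552, 188, 75]) cube([67, 23, 1627]);
translate([1660, 188, 75]) cube([67, 23, 1627]);


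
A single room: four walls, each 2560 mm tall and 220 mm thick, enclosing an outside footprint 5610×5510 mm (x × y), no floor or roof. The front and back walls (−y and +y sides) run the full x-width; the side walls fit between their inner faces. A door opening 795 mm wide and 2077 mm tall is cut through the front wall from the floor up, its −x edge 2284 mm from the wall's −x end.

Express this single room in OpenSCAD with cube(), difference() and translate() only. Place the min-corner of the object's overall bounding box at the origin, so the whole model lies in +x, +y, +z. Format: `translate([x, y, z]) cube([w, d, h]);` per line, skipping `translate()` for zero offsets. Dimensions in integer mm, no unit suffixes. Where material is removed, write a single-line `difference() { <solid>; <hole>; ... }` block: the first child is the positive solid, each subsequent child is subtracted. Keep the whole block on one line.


difference() { cube([5610, 220, 2560]); translate([2284, 0, 0]) cube([795, 220, 2077]); }
translate([0, 5290, 0]) cube([5610, 220, 2560]);
translate([0, 220, 0]) cube([220, 5070, 2560]);
translate([5390, 220, 0]) cube([220, 5070, 2560]);


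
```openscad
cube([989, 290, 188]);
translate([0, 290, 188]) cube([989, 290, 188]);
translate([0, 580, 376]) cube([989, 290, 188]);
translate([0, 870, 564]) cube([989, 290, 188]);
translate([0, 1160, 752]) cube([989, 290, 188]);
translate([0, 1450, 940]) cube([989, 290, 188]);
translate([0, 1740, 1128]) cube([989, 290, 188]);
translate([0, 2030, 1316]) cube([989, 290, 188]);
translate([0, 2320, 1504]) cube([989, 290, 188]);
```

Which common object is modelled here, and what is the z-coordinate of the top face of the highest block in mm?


A staircase. The total rise is 1692 mm.

9 identical blocks, each offset up and back from the previous — a staircase. Each step is 188 mm tall and there are 9 of them, so the total rise is 9 × 188 = 1692 mm.


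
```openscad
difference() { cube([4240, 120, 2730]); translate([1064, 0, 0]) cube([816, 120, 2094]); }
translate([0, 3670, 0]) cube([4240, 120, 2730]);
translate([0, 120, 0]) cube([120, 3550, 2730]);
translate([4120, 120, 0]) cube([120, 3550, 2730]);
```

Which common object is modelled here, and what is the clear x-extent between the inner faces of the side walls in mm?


A single room. The interior width is 4000 mm.

Four walls enclosing a rectangle with a door in the front wall — a room. Outside width 4240 minus two 120 mm walls gives 4000 mm.


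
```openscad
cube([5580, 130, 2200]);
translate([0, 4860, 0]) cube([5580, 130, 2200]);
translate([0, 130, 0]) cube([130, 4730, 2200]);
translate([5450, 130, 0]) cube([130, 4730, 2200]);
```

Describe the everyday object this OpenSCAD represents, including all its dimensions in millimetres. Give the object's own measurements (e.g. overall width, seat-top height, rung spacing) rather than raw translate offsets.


The wall frame of a small rectangular building: four walls, each 2200 mm tall and 130 mm thick, enclosing a footprint 5580 mm (x) by 4990 mm (y) outside-to-outside, with no floor or roof. The front and back walls (the −y and +y sides) span the full width; the two side walls fit between them.


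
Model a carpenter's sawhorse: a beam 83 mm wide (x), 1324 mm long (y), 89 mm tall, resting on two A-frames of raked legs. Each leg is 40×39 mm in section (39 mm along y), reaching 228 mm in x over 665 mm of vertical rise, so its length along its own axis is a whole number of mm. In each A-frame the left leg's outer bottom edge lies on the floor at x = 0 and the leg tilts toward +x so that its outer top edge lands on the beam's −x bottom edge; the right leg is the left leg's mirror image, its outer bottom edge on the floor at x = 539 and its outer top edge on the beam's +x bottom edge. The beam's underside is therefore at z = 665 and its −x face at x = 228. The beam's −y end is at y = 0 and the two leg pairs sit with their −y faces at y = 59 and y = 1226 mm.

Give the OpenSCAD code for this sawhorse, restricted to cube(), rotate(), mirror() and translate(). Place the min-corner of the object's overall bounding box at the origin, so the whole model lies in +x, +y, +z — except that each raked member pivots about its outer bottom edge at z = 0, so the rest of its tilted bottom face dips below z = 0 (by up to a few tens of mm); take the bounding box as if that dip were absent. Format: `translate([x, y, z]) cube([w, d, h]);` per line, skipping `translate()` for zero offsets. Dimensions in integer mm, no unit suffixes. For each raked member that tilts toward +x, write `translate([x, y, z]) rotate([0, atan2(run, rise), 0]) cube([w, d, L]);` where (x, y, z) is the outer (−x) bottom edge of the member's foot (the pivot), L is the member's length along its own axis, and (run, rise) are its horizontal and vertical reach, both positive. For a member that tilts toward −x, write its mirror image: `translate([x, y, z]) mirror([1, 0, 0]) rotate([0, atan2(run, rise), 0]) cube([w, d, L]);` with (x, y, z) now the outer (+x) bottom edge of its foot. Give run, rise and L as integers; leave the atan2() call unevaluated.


translate([228, 0, 665]) cube([83, 1324, 89]);
translate([0, 59, 0]) rotate([0, atan2(228, 665), 0]) cube([40, 39, 703]);
translate([539, 59, 0]) mirror([1, 0, 0]) rotate([0, atan2(228, 665), 0]) cube([40, 39, 703]);
translate([0, 1226, 0]) rotate([0, atan2(228, 665), 0]) cube([40, 39, 703]);
translate([539, 1226, 0]) mirror([1, 0, 0]) rotate([0, atan2(228, 665), 0]) cube([40, 39, 703]);


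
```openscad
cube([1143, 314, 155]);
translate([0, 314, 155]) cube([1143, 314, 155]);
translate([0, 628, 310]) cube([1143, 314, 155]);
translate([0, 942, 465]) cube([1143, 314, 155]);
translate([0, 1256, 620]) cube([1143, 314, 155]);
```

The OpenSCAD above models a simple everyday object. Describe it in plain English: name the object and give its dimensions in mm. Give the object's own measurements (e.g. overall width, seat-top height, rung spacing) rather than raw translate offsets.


A straight staircase of 5 solid steps. Each step is 1143 mm wide (x), 314 mm deep (y, the going) and 155 mm tall (the rise). The first step rests on the floor; each subsequent step sits one going further in +y and one rise higher in +z, directly behind and above the previous step with no overlap.


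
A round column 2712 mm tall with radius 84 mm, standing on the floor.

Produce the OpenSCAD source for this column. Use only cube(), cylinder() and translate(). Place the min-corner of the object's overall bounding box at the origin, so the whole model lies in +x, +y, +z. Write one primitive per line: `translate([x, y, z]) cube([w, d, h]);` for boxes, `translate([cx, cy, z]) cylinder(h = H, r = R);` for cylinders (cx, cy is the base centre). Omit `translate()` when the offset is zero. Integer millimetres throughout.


translate([84, 84, 0]) cylinder(h = 2712, r = 84);


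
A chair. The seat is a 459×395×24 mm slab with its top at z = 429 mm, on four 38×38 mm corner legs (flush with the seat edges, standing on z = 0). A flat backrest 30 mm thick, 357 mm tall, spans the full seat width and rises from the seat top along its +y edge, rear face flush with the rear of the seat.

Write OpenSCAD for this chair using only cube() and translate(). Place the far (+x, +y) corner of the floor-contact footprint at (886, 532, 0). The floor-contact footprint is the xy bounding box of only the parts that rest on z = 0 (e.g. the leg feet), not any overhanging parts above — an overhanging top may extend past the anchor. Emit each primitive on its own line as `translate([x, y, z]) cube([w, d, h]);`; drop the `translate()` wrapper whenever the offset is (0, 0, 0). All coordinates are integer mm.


translate([427, 137, 405]) cube([459, 395, 24]);
translate([427, 137, 0]) cube([38, 38, 405]);
translate([848, 137, 0]) cube([38, 38, 405]);
translate([427, 494, 0]) cube([38, 38, 405]);
translate([848, 494, 0]) cube([38, 38, 405]);
translate([427, 502, 429]) cube([459, 30, 357]);


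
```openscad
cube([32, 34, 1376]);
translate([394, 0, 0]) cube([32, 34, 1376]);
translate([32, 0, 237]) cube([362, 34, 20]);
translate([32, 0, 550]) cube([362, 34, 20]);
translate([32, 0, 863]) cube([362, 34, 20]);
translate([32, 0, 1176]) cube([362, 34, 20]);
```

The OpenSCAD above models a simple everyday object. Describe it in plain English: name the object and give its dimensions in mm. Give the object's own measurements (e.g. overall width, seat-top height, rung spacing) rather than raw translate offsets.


A straight ladder. Two 32×34 mm vertical rails, 1376 mm tall, stand 426 mm apart (outside-to-outside) with their front faces coplanar on the −y side. 4 rungs, each 34 mm deep and 20 mm tall, span between the inner faces of the rails, front faces flush with the rails. The lowest rung's underside is at z = 237 mm and rungs are spaced 313 mm apart (underside to underside).


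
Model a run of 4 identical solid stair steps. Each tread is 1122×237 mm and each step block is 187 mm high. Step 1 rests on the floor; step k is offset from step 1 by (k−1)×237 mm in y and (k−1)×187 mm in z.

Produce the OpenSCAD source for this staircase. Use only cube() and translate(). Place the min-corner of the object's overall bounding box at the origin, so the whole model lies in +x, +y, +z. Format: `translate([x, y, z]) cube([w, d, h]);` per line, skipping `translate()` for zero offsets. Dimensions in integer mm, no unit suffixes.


cube([1122, 237, 187]);
translate([0, 237, 187]) cube([1122, 237, 187]);
translate([0, 474, 374]) cube([1122, 237, 187]);
translate([0, 711, 561]) cube([1122, 237, 187]);


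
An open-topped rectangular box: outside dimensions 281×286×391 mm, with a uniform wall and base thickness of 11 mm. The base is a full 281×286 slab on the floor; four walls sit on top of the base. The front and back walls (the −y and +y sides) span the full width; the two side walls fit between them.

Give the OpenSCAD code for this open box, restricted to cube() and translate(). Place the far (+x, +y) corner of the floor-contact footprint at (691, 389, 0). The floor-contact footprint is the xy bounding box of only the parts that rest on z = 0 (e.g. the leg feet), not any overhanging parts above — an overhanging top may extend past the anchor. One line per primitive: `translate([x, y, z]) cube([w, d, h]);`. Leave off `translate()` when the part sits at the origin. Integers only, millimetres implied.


translate([410, 103, 0]) cube([281, 286, 11]);
translate([410, 103, 11]) cube([281, 11, 380]);
translate([410, 378, 11]) cube([281, 11, 380]);
translate([410, 114, 11]) cube([11, 264, 380]);
translate([680, 114, 11]) cube([11, 264, 380]);


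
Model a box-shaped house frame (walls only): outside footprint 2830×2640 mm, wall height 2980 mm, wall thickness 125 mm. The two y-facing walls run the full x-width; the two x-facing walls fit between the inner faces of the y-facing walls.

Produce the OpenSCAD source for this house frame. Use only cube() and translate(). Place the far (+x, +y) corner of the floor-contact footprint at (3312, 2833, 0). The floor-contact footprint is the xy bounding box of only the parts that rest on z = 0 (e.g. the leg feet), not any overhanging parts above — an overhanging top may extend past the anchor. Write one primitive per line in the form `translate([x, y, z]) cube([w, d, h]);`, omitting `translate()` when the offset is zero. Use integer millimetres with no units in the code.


translate([482, 193, 0]) cube([2830, 125, 2980]);
translate([482, 2708, 0]) cube([2830, 125, 2980]);
translate([482, 318, 0]) cube([125, 2390, 2980]);
translate([3187, 318, 0]) cube([125, 2390, 2980]);


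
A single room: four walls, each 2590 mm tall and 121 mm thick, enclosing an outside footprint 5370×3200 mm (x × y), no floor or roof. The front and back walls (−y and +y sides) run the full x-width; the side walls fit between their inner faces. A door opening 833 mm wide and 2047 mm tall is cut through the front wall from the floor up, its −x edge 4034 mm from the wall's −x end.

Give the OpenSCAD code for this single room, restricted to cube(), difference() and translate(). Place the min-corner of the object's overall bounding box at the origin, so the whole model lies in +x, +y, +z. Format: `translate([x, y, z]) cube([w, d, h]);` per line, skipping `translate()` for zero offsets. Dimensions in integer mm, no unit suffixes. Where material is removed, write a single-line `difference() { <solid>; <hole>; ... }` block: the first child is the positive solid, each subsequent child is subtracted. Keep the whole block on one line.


difference() { cube([5370, 121, 2590]); translate([4034, 0, 0]) cube([833, 121, 2047]); }
translate([0, 3079, 0]) cube([5370, 121, 2590]);
translate([0, 121, 0]) cube([121, 2958, 2590]);
translate([5249, 121, 0]) cube([121, 2958, 2590]);


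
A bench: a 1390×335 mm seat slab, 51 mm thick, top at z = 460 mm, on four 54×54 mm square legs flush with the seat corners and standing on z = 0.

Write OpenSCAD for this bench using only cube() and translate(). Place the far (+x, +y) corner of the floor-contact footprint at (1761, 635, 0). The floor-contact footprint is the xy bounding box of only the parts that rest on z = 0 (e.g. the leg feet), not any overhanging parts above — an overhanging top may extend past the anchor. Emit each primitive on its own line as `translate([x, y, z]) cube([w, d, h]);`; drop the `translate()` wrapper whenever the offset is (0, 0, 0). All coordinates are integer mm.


// leg_h = 460 − 51 = 409
translate([371, 300, 409]) cube([1390, 335, 51]);
translate([371, 300, 0]) cube([54, 54, 409]);
translate([371, 581, 0]) cube([54, 54, 409]);
translate([1707, 300, 0]) cube([54, 54, 409]);
translate([1707, 581, 0]) cube([54, 54, 409]);
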